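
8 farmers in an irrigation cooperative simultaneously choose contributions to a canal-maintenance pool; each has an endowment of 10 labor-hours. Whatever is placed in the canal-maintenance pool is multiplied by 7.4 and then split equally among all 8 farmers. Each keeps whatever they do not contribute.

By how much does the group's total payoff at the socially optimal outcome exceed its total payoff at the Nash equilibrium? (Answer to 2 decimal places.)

Each contributed unit returns 7.4/8 = 0.9250 to its contributor — below 1 — so contributing 0 is dominant for every player. At the Nash equilibrium everyone keeps their 10, and the group total is 8 × 10 = 80.
Each contributed unit returns 7.400 to the group as a whole (0.9250 to each of 8 players), which exceeds 1, so the social optimum is full contribution: group total = 7.400 × 80 = 592.00.
Efficiency loss = 592.00 − 80 = 512.00.

512.00 labor-hours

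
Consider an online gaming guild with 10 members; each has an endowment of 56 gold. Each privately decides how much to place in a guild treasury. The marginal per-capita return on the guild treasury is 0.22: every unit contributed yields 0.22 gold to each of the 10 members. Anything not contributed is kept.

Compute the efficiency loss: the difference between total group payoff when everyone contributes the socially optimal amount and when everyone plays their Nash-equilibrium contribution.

672.00 gold

The private return per contributed unit is 0.22 < 1, so contributing 0 is dominant for every player. At the Nash equilibrium everyone keeps their 56, and the group total is 10 × 56 = 560.
Each contributed unit returns 2.200 to the group as a whole (0.22 to each of 10 players), which exceeds 1, so the social optimum is full contribution: group total = 2.200 × 560 = 1232.00.
Efficiency loss = 1232.00 − 560 = 672.00.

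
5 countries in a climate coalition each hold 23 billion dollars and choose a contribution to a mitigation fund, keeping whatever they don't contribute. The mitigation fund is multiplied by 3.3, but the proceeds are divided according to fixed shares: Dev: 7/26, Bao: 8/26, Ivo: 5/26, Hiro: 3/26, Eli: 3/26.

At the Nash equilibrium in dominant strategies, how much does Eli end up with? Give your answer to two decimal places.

31.76 billion dollars

A player with share s gets back 3.3·s per unit contributed, so full contribution is dominant for anyone with s > 1/3.3 = 0.3030 and zero contribution is dominant for anyone below.
Only Bao (8/26) clears that bar, contributing 23; the remaining 4 contribute 0. Total contributed: 23.
Eli keeps 23 and receives 3.3 × 23 × 3/26 = 8.76 from the mitigation fund, for a payoff of 31.76.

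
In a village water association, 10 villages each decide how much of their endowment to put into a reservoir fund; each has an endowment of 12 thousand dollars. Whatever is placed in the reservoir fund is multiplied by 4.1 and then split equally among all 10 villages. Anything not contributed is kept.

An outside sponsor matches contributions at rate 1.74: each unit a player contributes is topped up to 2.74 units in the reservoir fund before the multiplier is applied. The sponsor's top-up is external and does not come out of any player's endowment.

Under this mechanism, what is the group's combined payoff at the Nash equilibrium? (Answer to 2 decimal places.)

With the mechanism, a contributed unit returns 4.1 × 2.74 / 10 = 1.1234 per unit of net cost to the contributor — now above 1 — so contributing fully is weakly dominant for every player.
So the Nash equilibrium is full contribution by all 10; the group earns 4.1 × 2.74 × 120 = 1348.08.

1348.08 thousand dollars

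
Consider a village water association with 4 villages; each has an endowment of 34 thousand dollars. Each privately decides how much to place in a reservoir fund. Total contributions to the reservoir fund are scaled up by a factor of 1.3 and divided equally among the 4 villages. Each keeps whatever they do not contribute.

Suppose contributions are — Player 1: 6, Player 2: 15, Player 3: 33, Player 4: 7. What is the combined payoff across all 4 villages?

154.30 thousand dollars

Total contributed: 6 + 15 + 33 + 7 = 61; total kept: 4 × 34 − 61 = 75.
The reservoir fund pays out 1.3 × 61 = 79.30 in aggregate.
Group total = 75 + 79.30 = 154.30.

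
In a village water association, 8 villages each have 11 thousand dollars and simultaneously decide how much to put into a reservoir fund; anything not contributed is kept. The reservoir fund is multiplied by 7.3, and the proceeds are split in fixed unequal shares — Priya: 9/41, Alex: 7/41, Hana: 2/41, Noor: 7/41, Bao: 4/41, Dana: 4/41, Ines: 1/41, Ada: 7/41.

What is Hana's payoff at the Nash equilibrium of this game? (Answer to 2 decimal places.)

26.67 thousand dollars

Each unit j contributes comes back to j as 7.3 × (j's share), so j prefers to contribute only if that share exceeds 1/7.3 = 0.1370; otherwise keeping the unit dominates.
The shares above 0.1370 belong to Priya, Alex, Noor and Ada, contributing 11 each; the remaining 4 contribute 0. Total contributed: 44.
Hana keeps 11 and receives 7.3 × 44 × 2/41 = 15.67 from the reservoir fund, for a payoff of 26.67.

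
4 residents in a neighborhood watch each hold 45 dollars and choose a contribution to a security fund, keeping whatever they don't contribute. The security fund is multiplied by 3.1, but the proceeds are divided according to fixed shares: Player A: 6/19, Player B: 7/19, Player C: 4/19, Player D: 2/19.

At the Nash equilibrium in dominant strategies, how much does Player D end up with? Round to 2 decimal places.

A player with share s gets back 3.1·s per unit contributed, so full contribution is dominant for anyone with s > 1/3.1 = 0.3226 and zero contribution is dominant for anyone below.
Only Player B (7/19) clears that bar, contributing 45; the remaining 3 contribute 0. Total contributed: 45.
Player D keeps 45 and receives 3.1 × 45 × 2/19 = 14.68 from the security fund, for a payoff of 59.68.

59.68 dollars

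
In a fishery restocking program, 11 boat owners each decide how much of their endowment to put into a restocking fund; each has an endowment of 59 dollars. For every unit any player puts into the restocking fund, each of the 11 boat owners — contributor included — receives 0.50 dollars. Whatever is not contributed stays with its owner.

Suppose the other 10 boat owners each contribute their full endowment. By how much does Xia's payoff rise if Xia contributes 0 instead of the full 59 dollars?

Switching from a contribution of 59 to 0 lets Xia keep an extra 59 dollars, but lowers the restocking fund by 59, which costs Xia their own share of that drop: 0.50 × 59 = 29.50.
Net gain = 59 − 29.50 = 29.50. The private return per contributed unit (0.50) is below 1, so free-riding is indeed the best response regardless of what the others do.

29.50 dollars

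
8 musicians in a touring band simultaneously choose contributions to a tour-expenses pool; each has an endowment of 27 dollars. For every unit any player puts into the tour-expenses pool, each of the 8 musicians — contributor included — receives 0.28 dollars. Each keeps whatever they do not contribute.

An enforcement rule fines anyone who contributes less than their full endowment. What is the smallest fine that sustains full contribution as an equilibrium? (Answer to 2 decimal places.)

Given the others contribute fully, the best deviation is to contribute 0 (any partial contribution still incurs the fine and gives up units whose private return 0.28 is below 1).
Deviating from 27 to 0 saves 27 dollars but forfeits the deviator's share of the drop in the tour-expenses pool: 0.28 × 27 = 7.56.
So the deviation gain is 27 − 7.56 = 19.44, and the fine must be at least 19.44 dollars to wipe it out.

19.44 dollars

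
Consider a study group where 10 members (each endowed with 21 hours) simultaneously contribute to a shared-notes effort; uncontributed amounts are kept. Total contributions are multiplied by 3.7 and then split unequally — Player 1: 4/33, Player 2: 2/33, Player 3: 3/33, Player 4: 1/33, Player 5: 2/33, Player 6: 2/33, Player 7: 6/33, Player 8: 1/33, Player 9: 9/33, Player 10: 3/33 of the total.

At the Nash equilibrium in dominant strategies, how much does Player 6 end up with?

25.71 hours

Player j's private return per contributed unit is 3.7 × (j's share). Contributing is weakly dominant for j when that share is at least 1/3.7 = 0.2703, and contributing 0 is dominant otherwise.
Only Player 9 (9/33) clears that bar, contributing 21; the remaining 9 contribute 0. Total contributed: 21.
Player 6 keeps 21 and receives 3.7 × 21 × 2/33 = 4.71 from the shared-notes effort, for a payoff of 25.71.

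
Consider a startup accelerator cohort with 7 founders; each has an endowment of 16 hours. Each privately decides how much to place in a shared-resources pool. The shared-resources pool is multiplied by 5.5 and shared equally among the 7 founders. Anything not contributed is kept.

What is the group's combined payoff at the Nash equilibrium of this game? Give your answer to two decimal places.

112.00 hours

Each contributed unit returns 5.5/7 = 0.7857 to its contributor — below 1 — so contributing 0 is dominant for every player. At the Nash equilibrium everyone keeps their 16, and the group total is 7 × 16 = 112.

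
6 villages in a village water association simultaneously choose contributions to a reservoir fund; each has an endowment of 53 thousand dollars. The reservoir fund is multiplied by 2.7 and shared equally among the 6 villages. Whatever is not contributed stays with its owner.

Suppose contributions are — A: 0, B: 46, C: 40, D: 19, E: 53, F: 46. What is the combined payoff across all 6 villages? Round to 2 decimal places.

Total contributed: 0 + 46 + 40 + 19 + 53 + 46 = 204; total kept: 6 × 53 − 204 = 114.
The reservoir fund pays out 2.7 × 204 = 550.80 in aggregate.
Group total = 114 + 550.80 = 664.80.

664.80 thousand dollars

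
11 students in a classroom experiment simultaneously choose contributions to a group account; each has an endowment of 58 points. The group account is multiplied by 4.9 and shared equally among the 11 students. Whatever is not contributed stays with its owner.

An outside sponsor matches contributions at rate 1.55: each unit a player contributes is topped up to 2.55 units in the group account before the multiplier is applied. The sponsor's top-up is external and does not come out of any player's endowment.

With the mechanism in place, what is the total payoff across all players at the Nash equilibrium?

With the mechanism, a contributed unit returns 4.9 × 2.55 / 11 = 1.1359 per unit of net cost to the contributor — now above 1 — so contributing fully is weakly dominant for every player.
At the Nash equilibrium everyone contributes 58. Group total payoff = 4.9 × 2.55 × 638 = 7971.81.

7971.81 points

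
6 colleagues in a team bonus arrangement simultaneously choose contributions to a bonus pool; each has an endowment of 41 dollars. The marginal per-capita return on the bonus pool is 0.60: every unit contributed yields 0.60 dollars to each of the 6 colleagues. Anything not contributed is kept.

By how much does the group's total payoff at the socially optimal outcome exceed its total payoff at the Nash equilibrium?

639.60 dollars

The private return per contributed unit is 0.60 < 1, so contributing 0 is dominant for every player. At the Nash equilibrium everyone keeps their 41, and the group total is 6 × 41 = 246.
Each contributed unit returns 3.600 to the group as a whole (0.60 to each of 6 players), which exceeds 1, so the social optimum is full contribution: group total = 3.600 × 246 = 885.60.
Efficiency loss = 885.60 − 246 = 639.60.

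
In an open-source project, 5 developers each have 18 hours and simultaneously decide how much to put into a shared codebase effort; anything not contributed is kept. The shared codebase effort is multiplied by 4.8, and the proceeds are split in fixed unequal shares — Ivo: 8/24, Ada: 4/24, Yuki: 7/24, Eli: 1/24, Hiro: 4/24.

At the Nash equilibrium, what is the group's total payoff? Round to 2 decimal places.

226.80 hours

A player with share s gets back 4.8·s per unit contributed, so full contribution is dominant for anyone with s > 1/4.8 = 0.2083 and zero contribution is dominant for anyone below.
Ivo and Yuki clear that bar, contributing 18 each; the remaining 3 contribute 0. Total contributed: 36.
The shared codebase effort pays out 4.8 × 36 = 172.80 in total (split across the unequal shares, but the aggregate is all that matters for the group sum).
The 3 free-riders keep 18 each, adding 54. Group total = 54 + 172.80 = 226.80.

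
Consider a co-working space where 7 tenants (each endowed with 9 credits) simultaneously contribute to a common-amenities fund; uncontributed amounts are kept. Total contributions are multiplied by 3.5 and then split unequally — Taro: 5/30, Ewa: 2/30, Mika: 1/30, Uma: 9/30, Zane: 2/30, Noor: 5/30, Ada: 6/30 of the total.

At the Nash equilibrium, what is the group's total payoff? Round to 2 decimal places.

Each unit j contributes comes back to j as 3.5 × (j's share), so j prefers to contribute only if that share exceeds 1/3.5 = 0.2857; otherwise keeping the unit dominates.
Uma alone (share 9/30) is above the threshold, contributing 9; the remaining 6 contribute 0. Total contributed: 9.
The common-amenities fund pays out 3.5 × 9 = 31.50 in total (split across the unequal shares, but the aggregate is all that matters for the group sum).
The 6 free-riders keep 9 each, adding 54. Group total = 54 + 31.50 = 85.50.

85.50 credits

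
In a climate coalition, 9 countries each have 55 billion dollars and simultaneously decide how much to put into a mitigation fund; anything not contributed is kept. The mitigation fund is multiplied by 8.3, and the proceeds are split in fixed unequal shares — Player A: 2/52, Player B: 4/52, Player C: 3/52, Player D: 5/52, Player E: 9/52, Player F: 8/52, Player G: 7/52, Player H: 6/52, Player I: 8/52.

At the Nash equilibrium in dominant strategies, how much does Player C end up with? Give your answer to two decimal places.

A player with share s gets back 8.3·s per unit contributed, so full contribution is dominant for anyone with s > 1/8.3 = 0.1205 and zero contribution is dominant for anyone below.
Player E, Player F, Player G and Player I clear that bar, contributing 55 each; the remaining 5 contribute 0. Total contributed: 220.
Player C keeps 55 and receives 8.3 × 220 × 3/52 = 105.35 from the mitigation fund, for a payoff of 160.35.

160.35 billion dollars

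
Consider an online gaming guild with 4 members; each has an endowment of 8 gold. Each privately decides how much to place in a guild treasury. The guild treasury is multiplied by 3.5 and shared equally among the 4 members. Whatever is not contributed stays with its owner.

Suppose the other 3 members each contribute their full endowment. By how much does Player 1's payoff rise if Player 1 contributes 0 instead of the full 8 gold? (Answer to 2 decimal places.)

Switching from a contribution of 8 to 0 lets Player 1 keep an extra 8 gold, but lowers the guild treasury by 8, which costs Player 1 their own share of that drop: 3.5/4 × 8 = 7.00.
Net gain = 8 − 7.00 = 1.00. The private return per contributed unit (0.8750) is below 1, so free-riding is indeed the best response regardless of what the others do.

1.00 gold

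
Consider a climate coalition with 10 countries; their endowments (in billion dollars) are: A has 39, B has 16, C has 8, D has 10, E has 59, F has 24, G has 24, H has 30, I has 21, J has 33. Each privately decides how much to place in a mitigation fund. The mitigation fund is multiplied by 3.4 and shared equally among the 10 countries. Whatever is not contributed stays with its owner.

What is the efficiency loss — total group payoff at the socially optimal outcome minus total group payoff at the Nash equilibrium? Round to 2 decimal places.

633.60 billion dollars

The private return per contributed unit is 3.4/10 = 0.3400 < 1 for every player regardless of endowment, so the Nash equilibrium is zero contribution and the group total is Σ E_j = 39 + 16 + 8 + 10 + 59 + 24 + 24 + 30 + 21 + 33 = 264.
Each contributed unit returns 3.400 to the group, so the social optimum is full contribution by everyone: group total = 3.400 × 264 = 897.60.
Efficiency loss = (3.400 − 1) × 264 = 633.60.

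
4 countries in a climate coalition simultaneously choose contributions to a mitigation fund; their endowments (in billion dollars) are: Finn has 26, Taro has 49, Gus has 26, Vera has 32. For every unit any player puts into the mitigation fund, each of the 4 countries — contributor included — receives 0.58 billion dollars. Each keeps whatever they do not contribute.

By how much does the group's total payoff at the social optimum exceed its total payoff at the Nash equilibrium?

The private return per contributed unit is 0.58 < 1 for everyone, so the Nash equilibrium is zero contribution and the group total is Σ E_j = 26 + 49 + 26 + 32 = 133.
Each contributed unit returns 2.320 to the group, so the social optimum is full contribution by everyone: group total = 2.320 × 133 = 308.56.
Efficiency loss = (2.320 − 1) × 133 = 175.56.

175.56 billion dollars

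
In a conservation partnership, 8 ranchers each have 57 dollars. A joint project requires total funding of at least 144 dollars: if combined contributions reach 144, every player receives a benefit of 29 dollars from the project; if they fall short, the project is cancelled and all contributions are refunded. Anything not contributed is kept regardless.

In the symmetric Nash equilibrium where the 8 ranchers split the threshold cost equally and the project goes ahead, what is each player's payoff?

68 dollars

Equal share of the threshold: 144/8 = 18.
At this profile no one gains by cutting their contribution: any cut drops the total below 144, the project is cancelled, contributions are refunded, and the deviator ends with 57, which is less than 57 − 18 + 29 = 68. Contributing more than 18 just wastes the excess. So contributing exactly 18 is a best response.
Each player's payoff: 57 − 18 + 29 = 68.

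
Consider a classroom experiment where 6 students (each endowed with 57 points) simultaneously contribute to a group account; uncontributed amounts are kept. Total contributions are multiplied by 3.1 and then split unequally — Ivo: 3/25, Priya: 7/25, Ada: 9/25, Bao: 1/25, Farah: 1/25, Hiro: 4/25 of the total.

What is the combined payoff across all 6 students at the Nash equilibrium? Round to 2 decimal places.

A player with share s gets back 3.1·s per unit contributed, so full contribution is dominant for anyone with s > 1/3.1 = 0.3226 and zero contribution is dominant for anyone below.
Only Ada (9/25) clears that bar, contributing 57; the remaining 5 contribute 0. Total contributed: 57.
The group account pays out 3.1 × 57 = 176.70 in total (split across the unequal shares, but the aggregate is all that matters for the group sum).
The 5 free-riders keep 57 each, adding 285. Group total = 285 + 176.70 = 461.70.

461.70 points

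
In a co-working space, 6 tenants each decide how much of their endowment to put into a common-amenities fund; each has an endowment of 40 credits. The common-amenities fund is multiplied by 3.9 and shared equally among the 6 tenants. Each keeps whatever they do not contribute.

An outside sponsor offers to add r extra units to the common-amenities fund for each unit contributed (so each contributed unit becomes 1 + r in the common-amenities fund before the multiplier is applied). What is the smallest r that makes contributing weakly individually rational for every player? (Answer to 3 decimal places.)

0.538

With matching at rate r, one contributed unit becomes (1 + r) in the common-amenities fund and returns 3.9 × (1 + r) / 6 to the contributor.
Setting this equal to 1: 1 + r = 6/3.9 = 1.5385.
So the minimum matching rate is r = 1.5385 − 1 = 0.538.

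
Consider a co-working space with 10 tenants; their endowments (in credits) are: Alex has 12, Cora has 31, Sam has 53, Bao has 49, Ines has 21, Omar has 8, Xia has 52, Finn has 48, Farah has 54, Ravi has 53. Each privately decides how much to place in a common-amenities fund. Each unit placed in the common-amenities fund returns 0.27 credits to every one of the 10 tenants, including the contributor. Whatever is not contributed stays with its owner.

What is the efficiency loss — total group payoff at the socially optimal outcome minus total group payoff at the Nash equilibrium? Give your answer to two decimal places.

The private return per contributed unit is 0.27 < 1 for everyone, so the Nash equilibrium is zero contribution and the group total is Σ E_j = 12 + 31 + 53 + 49 + 21 + 8 + 52 + 48 + 54 + 53 = 381.
Each contributed unit returns 2.700 to the group, so the social optimum is full contribution by everyone: group total = 2.700 × 381 = 1028.70.
Efficiency loss = (2.700 − 1) × 381 = 647.70.

647.70 credits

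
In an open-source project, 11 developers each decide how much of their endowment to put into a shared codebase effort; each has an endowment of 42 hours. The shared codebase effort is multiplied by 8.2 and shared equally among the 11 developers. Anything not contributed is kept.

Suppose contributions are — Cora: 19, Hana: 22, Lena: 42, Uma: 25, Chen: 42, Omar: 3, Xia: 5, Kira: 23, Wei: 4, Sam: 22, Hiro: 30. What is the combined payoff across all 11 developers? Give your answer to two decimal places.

2168.40 hours

Total contributed: 19 + 22 + 42 + 25 + 42 + 3 + 5 + 23 + 4 + 22 + 30 = 237; total kept: 11 × 42 − 237 = 225.
The shared codebase effort pays out 8.2 × 237 = 1943.40 in aggregate.
Group total = 225 + 1943.40 = 2168.40.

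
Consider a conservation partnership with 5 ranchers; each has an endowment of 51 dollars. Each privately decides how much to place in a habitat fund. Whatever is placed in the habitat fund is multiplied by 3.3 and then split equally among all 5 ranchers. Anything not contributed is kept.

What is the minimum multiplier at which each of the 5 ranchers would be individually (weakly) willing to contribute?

5

A contributed unit returns (multiplier)/5 to its contributor.
This reaches 1 exactly when the multiplier is 5.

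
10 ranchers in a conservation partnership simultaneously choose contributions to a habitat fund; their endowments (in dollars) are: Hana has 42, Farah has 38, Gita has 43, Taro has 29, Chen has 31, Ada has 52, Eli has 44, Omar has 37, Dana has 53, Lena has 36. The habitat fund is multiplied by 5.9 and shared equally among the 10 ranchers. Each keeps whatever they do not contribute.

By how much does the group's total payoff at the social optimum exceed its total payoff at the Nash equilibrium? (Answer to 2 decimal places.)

1984.50 dollars

The private return per contributed unit is 5.9/10 = 0.5900 < 1 for every player regardless of endowment, so the Nash equilibrium is zero contribution and the group total is Σ E_j = 42 + 38 + 43 + 29 + 31 + 52 + 44 + 37 + 53 + 36 = 405.
Each contributed unit returns 5.900 to the group, so the social optimum is full contribution by everyone: group total = 5.900 × 405 = 2389.50.
Efficiency loss = (5.900 − 1) × 405 = 1984.50.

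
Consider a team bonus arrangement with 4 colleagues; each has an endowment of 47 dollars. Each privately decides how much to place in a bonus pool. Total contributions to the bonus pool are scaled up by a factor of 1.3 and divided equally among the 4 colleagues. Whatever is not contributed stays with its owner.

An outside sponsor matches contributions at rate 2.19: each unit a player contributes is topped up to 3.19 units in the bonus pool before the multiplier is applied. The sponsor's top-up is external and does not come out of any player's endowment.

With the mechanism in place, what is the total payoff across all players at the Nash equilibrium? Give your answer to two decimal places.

779.64 dollars

Under the mechanism each unit contributed yields 1.3 × 3.19 / 4 = 1.0368 back to its contributor per unit of net cost, which exceeds 1, making full contribution the dominant choice for everyone.
So the Nash equilibrium is full contribution by all 4; the group earns 1.3 × 3.19 × 188 = 779.64.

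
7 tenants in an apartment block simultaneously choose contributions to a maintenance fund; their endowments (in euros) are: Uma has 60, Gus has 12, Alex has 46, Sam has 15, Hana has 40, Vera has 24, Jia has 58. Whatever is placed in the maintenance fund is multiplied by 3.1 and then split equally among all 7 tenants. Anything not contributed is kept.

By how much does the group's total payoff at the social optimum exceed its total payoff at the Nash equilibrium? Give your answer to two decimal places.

535.50 euros

The private return per contributed unit is 3.1/7 = 0.4429 < 1 for every player regardless of endowment, so the Nash equilibrium is zero contribution and the group total is Σ E_j = 60 + 12 + 46 + 15 + 40 + 24 + 58 = 255.
Each contributed unit returns 3.100 to the group, so the social optimum is full contribution by everyone: group total = 3.100 × 255 = 790.50.
Efficiency loss = (3.100 − 1) × 255 = 535.50.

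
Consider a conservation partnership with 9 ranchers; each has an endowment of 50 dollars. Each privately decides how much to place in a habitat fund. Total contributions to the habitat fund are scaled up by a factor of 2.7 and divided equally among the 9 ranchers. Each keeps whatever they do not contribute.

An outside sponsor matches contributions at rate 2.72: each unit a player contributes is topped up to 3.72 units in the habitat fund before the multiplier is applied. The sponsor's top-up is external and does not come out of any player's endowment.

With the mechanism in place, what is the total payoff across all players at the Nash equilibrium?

The effective private return per unit is now 2.7 × 3.72 / 9 = 1.1160 > 1, so every player's dominant strategy flips to full contribution.
At the Nash equilibrium everyone contributes 50. Group total payoff = 2.7 × 3.72 × 450 = 4519.80.

4519.80 dollars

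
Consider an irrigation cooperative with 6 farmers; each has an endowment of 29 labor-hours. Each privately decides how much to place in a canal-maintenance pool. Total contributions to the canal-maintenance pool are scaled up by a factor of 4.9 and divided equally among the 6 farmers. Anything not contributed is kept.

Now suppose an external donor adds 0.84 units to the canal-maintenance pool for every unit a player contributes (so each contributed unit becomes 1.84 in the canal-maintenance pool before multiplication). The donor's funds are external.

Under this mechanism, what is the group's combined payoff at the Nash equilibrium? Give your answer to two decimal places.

1568.78 labor-hours

Under the mechanism each unit contributed yields 4.9 × 1.84 / 6 = 1.5027 back to its contributor per unit of net cost, which exceeds 1, making full contribution the dominant choice for everyone.
At the Nash equilibrium everyone contributes 29. Group total payoff = 4.9 × 1.84 × 174 = 1568.78.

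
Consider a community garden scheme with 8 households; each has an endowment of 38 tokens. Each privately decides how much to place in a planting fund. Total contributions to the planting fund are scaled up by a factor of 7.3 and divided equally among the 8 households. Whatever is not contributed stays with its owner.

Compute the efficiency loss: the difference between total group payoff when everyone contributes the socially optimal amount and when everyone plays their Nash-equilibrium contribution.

1915.20 tokens

Each contributed unit returns 7.3/8 = 0.9125 to its contributor — below 1 — so contributing 0 is dominant for every player. At the Nash equilibrium everyone keeps their 38, and the group total is 8 × 38 = 304.
Each contributed unit returns 7.300 to the group as a whole (0.9125 to each of 8 players), which exceeds 1, so the social optimum is full contribution: group total = 7.300 × 304 = 2219.20.
Efficiency loss = 2219.20 − 304 = 1915.20.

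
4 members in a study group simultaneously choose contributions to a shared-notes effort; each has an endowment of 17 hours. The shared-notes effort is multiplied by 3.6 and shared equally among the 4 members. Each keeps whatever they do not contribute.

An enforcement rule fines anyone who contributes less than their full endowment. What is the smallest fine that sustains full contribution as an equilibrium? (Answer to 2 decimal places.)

Given the others contribute fully, the best deviation is to contribute 0 (any partial contribution still incurs the fine and gives up units whose private return 0.9000 is below 1).
Deviating from 17 to 0 saves 17 hours but forfeits the deviator's share of the drop in the shared-notes effort: 3.6/4 × 17 = 15.30.
So the deviation gain is 17 − 15.30 = 1.70, and the fine must be at least 1.70 hours to wipe it out.

1.70 hours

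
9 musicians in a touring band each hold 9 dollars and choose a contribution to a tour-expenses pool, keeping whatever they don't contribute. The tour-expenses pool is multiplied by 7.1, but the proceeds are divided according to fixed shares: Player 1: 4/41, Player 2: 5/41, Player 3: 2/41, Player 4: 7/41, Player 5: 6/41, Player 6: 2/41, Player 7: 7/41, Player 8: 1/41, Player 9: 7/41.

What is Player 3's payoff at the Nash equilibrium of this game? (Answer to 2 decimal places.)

21.47 dollars

For player j, contributing a unit is worthwhile iff 7.1 × (j's share) ≥ 1, i.e. iff j's share is at least 0.1408.
The shares above 0.1408 belong to Player 4, Player 5, Player 7 and Player 9, contributing 9 each; the remaining 5 contribute 0. Total contributed: 36.
Player 3 keeps 9 and receives 7.1 × 36 × 2/41 = 12.47 from the tour-expenses pool, for a payoff of 21.47.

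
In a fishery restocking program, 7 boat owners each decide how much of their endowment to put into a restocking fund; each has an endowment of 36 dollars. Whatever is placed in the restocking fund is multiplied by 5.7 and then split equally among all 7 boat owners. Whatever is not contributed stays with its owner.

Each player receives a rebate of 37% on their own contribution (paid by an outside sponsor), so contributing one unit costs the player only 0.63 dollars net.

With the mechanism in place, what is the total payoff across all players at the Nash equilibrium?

Under the mechanism each unit contributed yields (5.7/7) / 0.63 = 1.2925 back to its contributor per unit of net cost, which exceeds 1, making full contribution the dominant choice for everyone.
So the Nash equilibrium is full contribution by all 7; the group earns 7 × (36 × 0.37 + 5.7 × 36) = 1529.64.

1529.64 dollars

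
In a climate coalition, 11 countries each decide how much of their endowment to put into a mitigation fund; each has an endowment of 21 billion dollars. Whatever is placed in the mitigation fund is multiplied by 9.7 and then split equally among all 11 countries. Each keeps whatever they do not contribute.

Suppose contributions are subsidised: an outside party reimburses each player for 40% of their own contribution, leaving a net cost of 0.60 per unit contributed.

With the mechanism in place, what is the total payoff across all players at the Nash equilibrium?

2333.10 billion dollars

Under the mechanism each unit contributed yields (9.7/11) / 0.60 = 1.4697 back to its contributor per unit of net cost, which exceeds 1, making full contribution the dominant choice for everyone.
So the Nash equilibrium is full contribution by all 11; the group earns 11 × (21 × 0.40 + 9.7 × 21) = 2333.10.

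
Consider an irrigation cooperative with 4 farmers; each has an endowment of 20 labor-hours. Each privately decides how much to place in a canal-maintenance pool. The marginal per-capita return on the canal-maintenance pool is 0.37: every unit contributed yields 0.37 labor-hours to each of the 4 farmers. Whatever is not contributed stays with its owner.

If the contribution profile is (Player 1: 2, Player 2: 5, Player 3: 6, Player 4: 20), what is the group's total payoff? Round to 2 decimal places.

Total contributed: 2 + 5 + 6 + 20 = 33; total kept: 4 × 20 − 33 = 47.
The canal-maintenance pool pays out 0.37 × 4 × 33 = 48.84 in aggregate.
Group total = 47 + 48.84 = 95.84.

95.84 labor-hours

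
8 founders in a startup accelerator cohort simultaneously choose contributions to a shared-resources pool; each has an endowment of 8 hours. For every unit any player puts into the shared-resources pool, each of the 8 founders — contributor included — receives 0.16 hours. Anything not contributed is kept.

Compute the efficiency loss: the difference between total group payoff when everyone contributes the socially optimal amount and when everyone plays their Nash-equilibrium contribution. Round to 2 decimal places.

17.92 hours

The private return per contributed unit is 0.16 < 1, so contributing 0 is dominant for every player. At the Nash equilibrium everyone keeps their 8, and the group total is 8 × 8 = 64.
Each contributed unit returns 1.280 to the group as a whole (0.16 to each of 8 players), which exceeds 1, so the social optimum is full contribution: group total = 1.280 × 64 = 81.92.
Efficiency loss = 81.92 − 64 = 17.92.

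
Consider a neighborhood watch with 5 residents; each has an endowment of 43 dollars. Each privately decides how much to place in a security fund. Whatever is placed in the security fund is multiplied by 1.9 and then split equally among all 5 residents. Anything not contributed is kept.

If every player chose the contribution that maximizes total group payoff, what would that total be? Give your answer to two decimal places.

408.50 dollars

Each contributed unit returns 1.900 to the group as a whole (0.3800 to each of 5 players), which exceeds 1, so the social optimum is full contribution: group total = 1.900 × 215 = 408.50.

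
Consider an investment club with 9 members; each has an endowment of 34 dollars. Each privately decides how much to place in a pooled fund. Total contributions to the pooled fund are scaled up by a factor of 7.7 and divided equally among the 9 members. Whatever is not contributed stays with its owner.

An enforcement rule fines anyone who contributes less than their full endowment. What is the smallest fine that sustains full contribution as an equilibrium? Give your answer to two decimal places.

Given the others contribute fully, the best deviation is to contribute 0 (any partial contribution still incurs the fine and gives up units whose private return 0.8556 is below 1).
Deviating from 34 to 0 saves 34 dollars but forfeits the deviator's share of the drop in the pooled fund: 7.7/9 × 34 = 29.09.
So the deviation gain is 34 − 29.09 = 4.91, and the fine must be at least 4.91 dollars to wipe it out.

4.91 dollars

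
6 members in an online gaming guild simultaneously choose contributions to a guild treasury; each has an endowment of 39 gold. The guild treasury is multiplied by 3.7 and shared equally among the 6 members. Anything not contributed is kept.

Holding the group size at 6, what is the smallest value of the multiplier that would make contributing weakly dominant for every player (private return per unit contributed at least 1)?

A contributed unit returns (multiplier)/6 to its contributor.
This reaches 1 exactly when the multiplier is 6.

6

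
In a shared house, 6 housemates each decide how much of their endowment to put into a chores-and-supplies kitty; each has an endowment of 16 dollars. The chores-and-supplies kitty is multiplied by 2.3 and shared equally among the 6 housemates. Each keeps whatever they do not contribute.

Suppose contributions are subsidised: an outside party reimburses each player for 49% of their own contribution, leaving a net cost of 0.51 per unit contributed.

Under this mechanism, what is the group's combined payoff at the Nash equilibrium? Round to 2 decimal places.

The effective private return is (2.3/6) / 0.51 = 0.7516, which is still under 1, so the mechanism doesn't change anyone's dominant strategy: zero contribution.
At the Nash equilibrium no one contributes; group total payoff = 6 × 16 = 96.

96.00 dollars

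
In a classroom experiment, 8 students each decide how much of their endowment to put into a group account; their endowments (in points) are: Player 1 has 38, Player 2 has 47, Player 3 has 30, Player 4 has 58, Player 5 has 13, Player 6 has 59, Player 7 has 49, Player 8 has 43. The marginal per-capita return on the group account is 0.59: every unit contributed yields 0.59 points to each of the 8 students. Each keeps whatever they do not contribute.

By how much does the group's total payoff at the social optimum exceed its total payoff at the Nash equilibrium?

1253.64 points

The private return per contributed unit is 0.59 < 1 for everyone, so the Nash equilibrium is zero contribution and the group total is Σ E_j = 38 + 47 + 30 + 58 + 13 + 59 + 49 + 43 = 337.
Each contributed unit returns 4.720 to the group, so the social optimum is full contribution by everyone: group total = 4.720 × 337 = 1590.64.
Efficiency loss = (4.720 − 1) × 337 = 1253.64.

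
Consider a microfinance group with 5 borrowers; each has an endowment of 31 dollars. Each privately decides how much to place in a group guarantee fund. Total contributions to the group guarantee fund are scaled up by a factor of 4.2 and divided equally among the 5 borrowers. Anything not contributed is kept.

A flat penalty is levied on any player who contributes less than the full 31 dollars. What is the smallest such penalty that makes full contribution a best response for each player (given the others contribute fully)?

Given the others contribute fully, the best deviation is to contribute 0 (any partial contribution still incurs the fine and gives up units whose private return 0.8400 is below 1).
Deviating from 31 to 0 saves 31 dollars but forfeits the deviator's share of the drop in the group guarantee fund: 4.2/5 × 31 = 26.04.
So the deviation gain is 31 − 26.04 = 4.96, and the fine must be at least 4.96 dollars to wipe it out.

4.96 dollars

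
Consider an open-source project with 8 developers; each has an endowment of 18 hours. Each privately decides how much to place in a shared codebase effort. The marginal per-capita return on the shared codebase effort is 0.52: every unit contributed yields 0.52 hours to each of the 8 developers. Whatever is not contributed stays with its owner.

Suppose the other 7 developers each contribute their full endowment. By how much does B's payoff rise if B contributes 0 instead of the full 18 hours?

8.64 hours

Switching from a contribution of 18 to 0 lets B keep an extra 18 hours, but lowers the shared codebase effort by 18, which costs B their own share of that drop: 0.52 × 18 = 9.36.
Net gain = 18 − 9.36 = 8.64. The private return per contributed unit (0.52) is below 1, so free-riding is indeed the best response regardless of what the others do.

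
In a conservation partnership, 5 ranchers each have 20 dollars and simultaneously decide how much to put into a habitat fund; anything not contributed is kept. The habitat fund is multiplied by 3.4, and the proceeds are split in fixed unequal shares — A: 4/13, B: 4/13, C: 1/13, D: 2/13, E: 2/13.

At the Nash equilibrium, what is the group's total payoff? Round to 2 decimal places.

Player j's private return per contributed unit is 3.4 × (j's share). Contributing is weakly dominant for j when that share is at least 1/3.4 = 0.2941, and contributing 0 is dominant otherwise.
A and B clear that bar, contributing 20 each; the remaining 3 contribute 0. Total contributed: 40.
The habitat fund pays out 3.4 × 40 = 136.00 in total (split across the unequal shares, but the aggregate is all that matters for the group sum).
The 3 free-riders keep 20 each, adding 60. Group total = 60 + 136.00 = 196.00.

196.00 dollars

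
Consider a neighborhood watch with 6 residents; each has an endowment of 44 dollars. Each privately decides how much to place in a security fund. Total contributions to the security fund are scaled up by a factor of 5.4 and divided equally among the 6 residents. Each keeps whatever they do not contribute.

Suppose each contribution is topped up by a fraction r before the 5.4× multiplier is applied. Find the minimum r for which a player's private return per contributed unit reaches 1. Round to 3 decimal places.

0.111

With matching at rate r, one contributed unit becomes (1 + r) in the security fund and returns 5.4 × (1 + r) / 6 to the contributor.
Setting this equal to 1: 1 + r = 6/5.4 = 1.1111.
So the minimum matching rate is r = 1.1111 − 1 = 0.111.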